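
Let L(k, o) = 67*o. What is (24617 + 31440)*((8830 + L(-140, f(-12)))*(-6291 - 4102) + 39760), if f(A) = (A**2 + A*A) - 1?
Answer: -16344955825339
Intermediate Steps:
f(A) = -1 + 2*A**2 (f(A) = (A**2 + A**2) - 1 = 2*A**2 - 1 = -1 + 2*A**2)
(24617 + 31440)*((8830 + L(-140, f(-12)))*(-6291 - 4102) + 39760) = (24617 + 31440)*((8830 + 67*(-1 + 2*(-12)**2))*(-6291 - 4102) + 39760) = 56057*((8830 + 67*(-1 + 2*144))*(-10393) + 39760) = 56057*((8830 + 67*(-1 + 288))*(-10393) + 39760) = 56057*((8830 + 67*287)*(-10393) + 39760) = 56057*((8830 + 19229)*(-10393) + 39760) = 56057*(28059*(-10393) + 39760) = 56057*(-291617187 + 39760) = 56057*(-291577427) = -16344955825339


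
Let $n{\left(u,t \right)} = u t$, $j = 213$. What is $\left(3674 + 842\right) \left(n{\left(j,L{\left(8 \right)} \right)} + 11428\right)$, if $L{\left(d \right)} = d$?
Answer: $59304112$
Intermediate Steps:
$n{\left(u,t \right)} = t u$
$\left(3674 + 842\right) \left(n{\left(j,L{\left(8 \right)} \right)} + 11428\right) = \left(3674 + 842\right) \left(8 \cdot 213 + 11428\right) = 4516 \left(1704 + 11428\right) = 4516 \cdot 13132 = 59304112$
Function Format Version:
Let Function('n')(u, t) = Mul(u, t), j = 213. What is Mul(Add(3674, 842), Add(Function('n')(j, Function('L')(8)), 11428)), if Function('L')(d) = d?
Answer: 59304112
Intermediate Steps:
Function('n')(u, t) = Mul(t, u)
Mul(Add(3674, 842), Add(Function('n')(j, Function('L')(8)), 11428)) = Mul(Add(3674, 842), Add(Mul(8, 213), 11428)) = Mul(4516, Add(1704, 11428)) = Mul(4516, 13132) = 59304112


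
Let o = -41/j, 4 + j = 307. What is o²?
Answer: 1681/91809 ≈ 0.018310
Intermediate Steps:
j = 303 (j = -4 + 307 = 303)
o = -41/303 ≈ -0.13531
o² = (-41/303)² = 1681/91809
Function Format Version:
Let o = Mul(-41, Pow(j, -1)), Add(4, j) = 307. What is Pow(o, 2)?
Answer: Rational(1681, 91809) ≈ 0.018310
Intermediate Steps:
j = 303 (j = Add(-4, 307) = 303)
o = Rational(-41, 303) (o = Mul(-41, Pow(303, -1)) = Mul(-41, Rational(1, 303)) = Rational(-41, 303) ≈ -0.13531)
Pow(o, 2) = Pow(Rational(-41, 303), 2) = Rational(1681, 91809)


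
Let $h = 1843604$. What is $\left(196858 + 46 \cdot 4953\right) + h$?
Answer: $2268300$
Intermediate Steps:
$\left(196858 + 46 \cdot 4953\right) + h = \left(196858 + 46 \cdot 4953\right) + 1843604 = \left(196858 + 227838\right) + 1843604 = 424696 + 1843604 = 2268300$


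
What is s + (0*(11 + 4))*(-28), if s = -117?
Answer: -117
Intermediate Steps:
s + (0*(11 + 4))*(-28) = -117 + (0*(11 + 4))*(-28) = -117 + (0*15)*(-28) = -117 + 0*(-28) = -117 + 0 = -117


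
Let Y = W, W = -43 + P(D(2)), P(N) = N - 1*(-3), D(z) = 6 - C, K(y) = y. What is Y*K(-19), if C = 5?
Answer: 741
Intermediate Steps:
D(z) = 1 (D(z) = 6 - 1*5 = 6 - 5 = 1)
P(N) = 3 + N (P(N) = N + 3 = 3 + N)
W = -39 (W = -43 + (3 + 1) = -43 + 4 = -39)
Y = -39
Y*K(-19) = -39*(-19) = 741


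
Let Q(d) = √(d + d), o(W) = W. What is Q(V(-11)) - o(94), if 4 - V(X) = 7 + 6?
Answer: -94 + 3*I*√2 ≈ -94.0 + 4.2426*I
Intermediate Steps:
V(X) = -9 (V(X) = 4 - (7 + 6) = 4 - 1*13 = 4 - 13 = -9)
Q(d) = √2*√d (Q(d) = √(2*d) = √2*√d)
Q(V(-11)) - o(94) = √2*√(-9) - 1*94 = √2*(3*I) - 94 = 3*I*√2 - 94 = -94 + 3*I*√2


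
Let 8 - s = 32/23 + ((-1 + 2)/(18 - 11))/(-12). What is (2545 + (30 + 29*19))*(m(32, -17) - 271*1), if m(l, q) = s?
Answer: -266116901/322 ≈ -8.2645e+5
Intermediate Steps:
s = 12791/1932 (s = 8 - (32/23 + ((-1 + 2)/(18 - 11))/(-12)) = 8 - (32*(1/23) + (1/7)*(-1/12)) = 8 - (32/23 + (1*(⅐))*(-1/12)) = 8 - (32/23 + (⅐)*(-1/12)) = 8 - (32/23 - 1/84) = 8 - 1*2665/1932 = 8 - 2665/1932 = 12791/1932 ≈ 6.6206)
m(l, q) = 12791/1932
(2545 + (30 + 29*19))*(m(32, -17) - 271*1) = (2545 + (30 + 29*19))*(12791/1932 - 271*1) = (2545 + (30 + 551))*(12791/1932 - 271) = (2545 + 581)*(-510781/1932) = 3126*(-510781/1932) = -266116901/322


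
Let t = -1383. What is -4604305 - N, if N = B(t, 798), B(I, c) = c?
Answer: -4605103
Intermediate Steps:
N = 798
-4604305 - N = -4604305 - 1*798 = -4604305 - 798 = -4605103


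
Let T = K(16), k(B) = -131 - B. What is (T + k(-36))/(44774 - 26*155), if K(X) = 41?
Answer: -27/20372 ≈ -0.0013253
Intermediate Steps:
T = 41
(T + k(-36))/(44774 - 26*155) = (41 + (-131 - 1*(-36)))/(44774 - 26*155) = (41 + (-131 + 36))/(44774 - 4030) = (41 - 95)/40744 = -54*1/40744 = -27/20372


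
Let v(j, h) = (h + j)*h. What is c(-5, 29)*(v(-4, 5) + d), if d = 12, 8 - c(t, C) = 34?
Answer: -442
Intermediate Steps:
v(j, h) = h*(h + j)
c(t, C) = -26 (c(t, C) = 8 - 1*34 = 8 - 34 = -26)
c(-5, 29)*(v(-4, 5) + d) = -26*(5*(5 - 4) + 12) = -26*(5*1 + 12) = -26*(5 + 12) = -26*17 = -442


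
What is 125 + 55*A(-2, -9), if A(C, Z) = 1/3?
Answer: 430/3 ≈ 143.33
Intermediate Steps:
A(C, Z) = ⅓
125 + 55*A(-2, -9) = 125 + 55*(⅓) = 125 + 55/3 = 430/3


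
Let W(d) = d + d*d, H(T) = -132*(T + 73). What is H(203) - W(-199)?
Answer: -75834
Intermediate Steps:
H(T) = -9636 - 132*T (H(T) = -132*(73 + T) = -9636 - 132*T)
W(d) = d + d**2
H(203) - W(-199) = (-9636 - 132*203) - (-199)*(1 - 199) = (-9636 - 26796) - (-199)*(-198) = -36432 - 1*39402 = -36432 - 39402 = -75834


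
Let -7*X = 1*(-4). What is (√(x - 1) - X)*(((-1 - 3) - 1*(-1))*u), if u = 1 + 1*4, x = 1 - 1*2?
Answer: 60/7 - 15*I*√2 ≈ 8.5714 - 21.213*I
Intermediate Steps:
x = -1 (x = 1 - 2 = -1)
X = 4/7 (X = -(-4)/7 = -⅐*(-4) = 4/7 ≈ 0.57143)
u = 5 (u = 1 + 4 = 5)
(√(x - 1) - X)*(((-1 - 3) - 1*(-1))*u) = (√(-1 - 1) - 1*4/7)*(((-1 - 3) - 1*(-1))*5) = (√(-2) - 4/7)*((-4 + 1)*5) = (I*√2 - 4/7)*(-3*5) = (-4/7 + I*√2)*(-15) = 60/7 - 15*I*√2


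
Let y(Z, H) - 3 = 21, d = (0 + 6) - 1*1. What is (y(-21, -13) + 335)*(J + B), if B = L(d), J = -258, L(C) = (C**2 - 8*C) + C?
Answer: -96212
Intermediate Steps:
d = 5 (d = 6 - 1 = 5)
L(C) = C**2 - 7*C
y(Z, H) = 24 (y(Z, H) = 3 + 21 = 24)
B = -10 (B = 5*(-7 + 5) = 5*(-2) = -10)
(y(-21, -13) + 335)*(J + B) = (24 + 335)*(-258 - 10) = 359*(-268) = -96212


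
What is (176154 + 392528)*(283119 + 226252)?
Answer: 289670119022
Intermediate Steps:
(176154 + 392528)*(283119 + 226252) = 568682*509371 = 289670119022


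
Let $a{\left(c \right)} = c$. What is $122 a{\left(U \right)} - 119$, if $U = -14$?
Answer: $-1827$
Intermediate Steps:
$122 a{\left(U \right)} - 119 = 122 \left(-14\right) - 119 = -1708 - 119 = -1827$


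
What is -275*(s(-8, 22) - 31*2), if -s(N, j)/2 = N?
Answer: 12650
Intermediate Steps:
s(N, j) = -2*N
-275*(s(-8, 22) - 31*2) = -275*(-2*(-8) - 31*2) = -275*(16 - 62) = -275*(-46) = 12650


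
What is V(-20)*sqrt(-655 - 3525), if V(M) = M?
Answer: -40*I*sqrt(1045) ≈ -1293.1*I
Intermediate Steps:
V(-20)*sqrt(-655 - 3525) = -20*sqrt(-655 - 3525) = -40*I*sqrt(1045)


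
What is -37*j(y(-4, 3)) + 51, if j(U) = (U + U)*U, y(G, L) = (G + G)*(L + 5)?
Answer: -303053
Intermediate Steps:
y(G, L) = 2*G*(5 + L) (y(G, L) = (2*G)*(5 + L) = 2*G*(5 + L))
j(U) = 2*U² (j(U) = (2*U)*U = 2*U²)
-37*j(y(-4, 3)) + 51 = -74*(2*(-4)*(5 + 3))² + 51 = -74*(2*(-4)*8)² + 51 = -74*(-64)² + 51 = -74*4096 + 51 = -37*8192 + 51 = -303104 + 51 = -303053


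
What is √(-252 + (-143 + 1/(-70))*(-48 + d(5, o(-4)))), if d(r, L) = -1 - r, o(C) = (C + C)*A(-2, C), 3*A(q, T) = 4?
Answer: 3*√1016855/35 ≈ 86.434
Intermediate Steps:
A(q, T) = 4/3 (A(q, T) = (⅓)*4 = 4/3)
o(C) = 8*C/3 (o(C) = (C + C)*(4/3) = (2*C)*(4/3) = 8*C/3)
√(-252 + (-143 + 1/(-70))*(-48 + d(5, o(-4)))) = √(-252 + (-143 + 1/(-70))*(-48 + (-1 - 1*5))) = √(-252 + (-143 - 1/70)*(-48 + (-1 - 5))) = √(-252 - 10011*(-48 - 6)/70) = √(-252 - 10011/70*(-54)) = √(-252 + 270297/35) = √(261477/35) = 3*√1016855/35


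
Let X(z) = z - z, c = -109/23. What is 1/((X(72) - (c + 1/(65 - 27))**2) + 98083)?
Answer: 763876/74906283547 ≈ 1.0198e-5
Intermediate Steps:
c = -109/23 (c = -109*1/23 = -109/23 ≈ -4.7391)
X(z) = 0
1/((X(72) - (c + 1/(65 - 27))**2) + 98083) = 1/((0 - (-109/23 + 1/(65 - 27))**2) + 98083) = 1/((0 - (-109/23 + 1/38)**2) + 98083) = 1/((0 - (-4119/874)**2) + 98083) = 1/((0 - 1*16966161/763876) + 98083) = 1/((0 - 16966161/763876) + 98083) = 1/(-16966161/763876 + 98083) = 1/(74906283547/763876) = 763876/74906283547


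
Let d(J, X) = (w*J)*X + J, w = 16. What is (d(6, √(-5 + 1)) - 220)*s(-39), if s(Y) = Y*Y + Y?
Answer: -317148 + 284544*I ≈ -3.1715e+5 + 2.8454e+5*I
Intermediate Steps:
s(Y) = Y + Y² (s(Y) = Y² + Y = Y + Y²)
d(J, X) = J + 16*J*X (d(J, X) = (16*J)*X + J = 16*J*X + J = J + 16*J*X)
(d(6, √(-5 + 1)) - 220)*s(-39) = (6*(1 + 16*√(-5 + 1)) - 220)*(-39*(1 - 39)) = (6*(1 + 16*√(-4)) - 220)*(-39*(-38)) = (6*(1 + 16*(2*I)) - 220)*1482 = (6*(1 + 32*I) - 220)*1482 = ((6 + 192*I) - 220)*1482 = (-214 + 192*I)*1482 = -317148 + 284544*I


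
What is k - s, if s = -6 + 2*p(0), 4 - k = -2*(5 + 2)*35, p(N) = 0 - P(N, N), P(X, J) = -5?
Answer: 490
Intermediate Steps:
p(N) = 5 (p(N) = 0 - 1*(-5) = 0 + 5 = 5)
k = 494 (k = 4 - (-2*(5 + 2))*35 = 4 - (-2*7)*35 = 4 - (-14)*35 = 4 - 1*(-490) = 4 + 490 = 494)
s = 4 (s = -6 + 2*5 = -6 + 10 = 4)
k - s = 494 - 1*4 = 494 - 4 = 490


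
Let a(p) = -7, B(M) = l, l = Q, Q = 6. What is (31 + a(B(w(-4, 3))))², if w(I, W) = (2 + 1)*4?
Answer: 576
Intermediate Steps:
l = 6
w(I, W) = 12 (w(I, W) = 3*4 = 12)
B(M) = 6
(31 + a(B(w(-4, 3))))² = (31 - 7)² = 24² = 576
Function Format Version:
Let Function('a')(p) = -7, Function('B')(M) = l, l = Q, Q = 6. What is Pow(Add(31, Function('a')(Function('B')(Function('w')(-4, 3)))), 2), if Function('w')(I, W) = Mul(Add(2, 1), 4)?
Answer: 576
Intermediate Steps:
l = 6
Function('w')(I, W) = 12 (Function('w')(I, W) = Mul(3, 4) = 12)
Function('B')(M) = 6
Pow(Add(31, Function('a')(Function('B')(Function('w')(-4, 3)))), 2) = Pow(Add(31, -7), 2) = Pow(24, 2) = 576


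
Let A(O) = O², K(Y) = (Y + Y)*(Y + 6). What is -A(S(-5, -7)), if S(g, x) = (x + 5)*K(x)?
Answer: -784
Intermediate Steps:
K(Y) = 2*Y*(6 + Y) (K(Y) = (2*Y)*(6 + Y) = 2*Y*(6 + Y))
S(g, x) = 2*x*(5 + x)*(6 + x) (S(g, x) = (x + 5)*(2*x*(6 + x)) = (5 + x)*(2*x*(6 + x)) = 2*x*(5 + x)*(6 + x))
-A(S(-5, -7)) = -(2*(-7)*(5 - 7)*(6 - 7))² = -(2*(-7)*(-2)*(-1))² = -1*(-28)² = -1*784 = -784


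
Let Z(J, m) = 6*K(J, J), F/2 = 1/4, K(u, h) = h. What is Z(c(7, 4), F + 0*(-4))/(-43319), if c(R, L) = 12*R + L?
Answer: -528/43319 ≈ -0.012189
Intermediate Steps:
F = ½ (F = 2/4 = 2*(¼) = ½ ≈ 0.50000)
c(R, L) = L + 12*R
Z(J, m) = 6*J
Z(c(7, 4), F + 0*(-4))/(-43319) = (6*(4 + 12*7))/(-43319) = (6*(4 + 84))*(-1/43319) = (6*88)*(-1/43319) = 528*(-1/43319) = -528/43319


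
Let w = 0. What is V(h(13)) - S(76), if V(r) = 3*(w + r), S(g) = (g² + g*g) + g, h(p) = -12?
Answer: -11664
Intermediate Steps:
S(g) = g + 2*g² (S(g) = (g² + g²) + g = 2*g² + g = g + 2*g²)
V(r) = 3*r (V(r) = 3*(0 + r) = 3*r)
V(h(13)) - S(76) = 3*(-12) - 76*(1 + 2*76) = -36 - 76*(1 + 152) = -36 - 76*153 = -36 - 1*11628 = -36 - 11628 = -11664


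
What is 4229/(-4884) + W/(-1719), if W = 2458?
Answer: -6424841/2798532 ≈ -2.2958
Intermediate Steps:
4229/(-4884) + W/(-1719) = 4229/(-4884) + 2458/(-1719) = 4229*(-1/4884) + 2458*(-1/1719) = -4229/4884 - 2458/1719 = -6424841/2798532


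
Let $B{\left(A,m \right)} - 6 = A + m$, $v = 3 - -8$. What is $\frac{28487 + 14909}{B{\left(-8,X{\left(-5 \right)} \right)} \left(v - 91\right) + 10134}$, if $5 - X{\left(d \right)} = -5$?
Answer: $\frac{21698}{4747} \approx 4.5709$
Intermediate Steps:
$X{\left(d \right)} = 10$ ($X{\left(d \right)} = 5 - -5 = 5 + 5 = 10$)
$v = 11$ ($v = 3 + 8 = 11$)
$B{\left(A,m \right)} = 6 + A + m$ ($B{\left(A,m \right)} = 6 + \left(A + m\right) = 6 + A + m$)
$\frac{28487 + 14909}{B{\left(-8,X{\left(-5 \right)} \right)} \left(v - 91\right) + 10134} = \frac{28487 + 14909}{\left(6 - 8 + 10\right) \left(11 - 91\right) + 10134} = \frac{43396}{8 \left(-80\right) + 10134} = \frac{43396}{-640 + 10134} = \frac{43396}{9494} = 43396 \cdot \frac{1}{9494} = \frac{21698}{4747}$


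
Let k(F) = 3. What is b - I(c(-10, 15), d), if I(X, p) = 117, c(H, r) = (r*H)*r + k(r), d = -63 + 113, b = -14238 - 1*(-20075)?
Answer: 5720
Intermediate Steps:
b = 5837 (b = -14238 + 20075 = 5837)
d = 50
c(H, r) = 3 + H*r² (c(H, r) = (r*H)*r + 3 = (H*r)*r + 3 = H*r² + 3 = 3 + H*r²)
b - I(c(-10, 15), d) = 5837 - 1*117 = 5837 - 117 = 5720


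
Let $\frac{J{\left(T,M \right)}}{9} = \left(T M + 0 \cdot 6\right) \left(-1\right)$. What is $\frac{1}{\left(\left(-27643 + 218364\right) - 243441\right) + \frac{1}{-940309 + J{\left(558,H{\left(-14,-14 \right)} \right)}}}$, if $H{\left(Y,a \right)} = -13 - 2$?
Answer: $- \frac{864979}{45601692881} \approx -1.8968 \cdot 10^{-5}$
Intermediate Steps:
$H{\left(Y,a \right)} = -15$
$J{\left(T,M \right)} = - 9 M T$ ($J{\left(T,M \right)} = 9 \left(T M + 0 \cdot 6\right) \left(-1\right) = 9 \left(M T + 0\right) \left(-1\right) = 9 M T \left(-1\right) = 9 \left(- M T\right) = - 9 M T$)
$\frac{1}{\left(\left(-27643 + 218364\right) - 243441\right) + \frac{1}{-940309 + J{\left(558,H{\left(-14,-14 \right)} \right)}}} = \frac{1}{\left(\left(-27643 + 218364\right) - 243441\right) + \frac{1}{-940309 - \left(-135\right) 558}} = \frac{1}{\left(190721 - 243441\right) + \frac{1}{-940309 + 75330}} = \frac{1}{-52720 + \frac{1}{-864979}} = \frac{1}{-52720 - \frac{1}{864979}} = \frac{1}{- \frac{45601692881}{864979}} = - \frac{864979}{45601692881}$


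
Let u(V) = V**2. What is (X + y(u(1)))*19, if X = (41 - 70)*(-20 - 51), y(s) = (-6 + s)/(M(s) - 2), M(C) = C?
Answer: 39216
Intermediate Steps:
y(s) = (-6 + s)/(-2 + s) (y(s) = (-6 + s)/(s - 2) = (-6 + s)/(-2 + s))
X = 2059 (X = -29*(-71) = 2059)
(X + y(u(1)))*19 = (2059 + (-6 + 1**2)/(-2 + 1**2))*19 = (2059 + (-6 + 1)/(-2 + 1))*19 = (2059 - 5/(-1))*19 = (2059 - 1*(-5))*19 = (2059 + 5)*19 = 2064*19 = 39216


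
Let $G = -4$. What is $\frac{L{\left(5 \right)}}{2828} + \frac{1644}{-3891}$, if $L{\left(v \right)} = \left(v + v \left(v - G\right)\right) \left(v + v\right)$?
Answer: $- \frac{225311}{916979} \approx -0.24571$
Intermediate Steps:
$L{\left(v \right)} = 2 v \left(v + v \left(4 + v\right)\right)$ ($L{\left(v \right)} = \left(v + v \left(v - -4\right)\right) \left(v + v\right) = \left(v + v \left(v + 4\right)\right) 2 v = \left(v + v \left(4 + v\right)\right) 2 v = 2 v \left(v + v \left(4 + v\right)\right)$)
$\frac{L{\left(5 \right)}}{2828} + \frac{1644}{-3891} = \frac{2 \cdot 5^{2} \left(5 + 5\right)}{2828} + \frac{1644}{-3891} = 2 \cdot 25 \cdot 10 \cdot \frac{1}{2828} + 1644 \left(- \frac{1}{3891}\right) = 500 \cdot \frac{1}{2828} - \frac{548}{1297} = \frac{125}{707} - \frac{548}{1297} = - \frac{225311}{916979}$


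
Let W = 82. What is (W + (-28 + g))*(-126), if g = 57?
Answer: -13986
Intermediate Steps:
(W + (-28 + g))*(-126) = (82 + (-28 + 57))*(-126) = (82 + 29)*(-126) = 111*(-126) = -13986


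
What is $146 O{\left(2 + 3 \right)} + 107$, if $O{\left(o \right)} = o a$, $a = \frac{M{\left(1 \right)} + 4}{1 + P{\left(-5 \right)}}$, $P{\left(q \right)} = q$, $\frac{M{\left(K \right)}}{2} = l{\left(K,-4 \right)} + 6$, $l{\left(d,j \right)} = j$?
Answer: $-1353$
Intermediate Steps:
$M{\left(K \right)} = 4$ ($M{\left(K \right)} = 2 \left(-4 + 6\right) = 2 \cdot 2 = 4$)
$a = -2$ ($a = \frac{4 + 4}{1 - 5} = \frac{8}{-4} = 8 \left(- \frac{1}{4}\right) = -2$)
$O{\left(o \right)} = - 2 o$ ($O{\left(o \right)} = o \left(-2\right) = - 2 o$)
$146 O{\left(2 + 3 \right)} + 107 = 146 \left(- 2 \left(2 + 3\right)\right) + 107 = 146 \left(\left(-2\right) 5\right) + 107 = 146 \left(-10\right) + 107 = -1460 + 107 = -1353$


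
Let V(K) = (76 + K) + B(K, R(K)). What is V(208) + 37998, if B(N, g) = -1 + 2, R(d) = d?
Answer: 38283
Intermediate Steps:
B(N, g) = 1
V(K) = 77 + K (V(K) = (76 + K) + 1 = 77 + K)
V(208) + 37998 = (77 + 208) + 37998 = 285 + 37998 = 38283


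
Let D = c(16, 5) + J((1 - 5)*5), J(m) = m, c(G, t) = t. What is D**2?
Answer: 225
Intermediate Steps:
D = -15 (D = 5 + (1 - 5)*5 = 5 - 4*5 = 5 - 20 = -15)
D**2 = (-15)**2 = 225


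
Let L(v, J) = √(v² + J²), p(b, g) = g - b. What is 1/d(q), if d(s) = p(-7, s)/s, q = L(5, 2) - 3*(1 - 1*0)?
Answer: 41/13 - 7*√29/13 ≈ 0.25414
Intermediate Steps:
L(v, J) = √(J² + v²)
q = -3 + √29 (q = √(2² + 5²) - 3*(1 - 1*0) = √(4 + 25) - 3*(1 + 0) = √29 - 3*1 = √29 - 3 = -3 + √29 ≈ 2.3852)
d(s) = (7 + s)/s (d(s) = (s - 1*(-7))/s = (s + 7)/s = (7 + s)/s)
1/d(q) = 1/((7 + (-3 + √29))/(-3 + √29)) = 1/((4 + √29)/(-3 + √29)) = (-3 + √29)/(4 + √29)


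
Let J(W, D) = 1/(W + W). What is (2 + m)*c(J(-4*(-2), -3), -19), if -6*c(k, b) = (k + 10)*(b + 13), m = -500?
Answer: -40089/8 ≈ -5011.1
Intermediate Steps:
J(W, D) = 1/(2*W)
c(k, b) = -(10 + k)*(13 + b)/6 (c(k, b) = -(k + 10)*(b + 13)/6 = -(10 + k)*(13 + b)/6)
(2 + m)*c(J(-4*(-2), -3), -19) = (2 - 500)*(-65/3 - 13/(12*((-4*(-2)))) - 5/3*(-19) - 1/6*(-19)*1/(2*((-4*(-2))))) = -498*(-65/3 - 13/(12*8) + 95/3 - 1/6*(-19)*(1/2)/8) = -498*(-65/3 - 13/(12*8) + 95/3 - 1/6*(-19)*(1/2)*(1/8)) = -498*(-65/3 - 13/6*1/16 + 95/3 - 1/6*(-19)*1/16) = -498*(-65/3 - 13/96 + 95/3 + 19/96) = -498*161/16 = -40089/8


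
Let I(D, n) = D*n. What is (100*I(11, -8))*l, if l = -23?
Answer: 202400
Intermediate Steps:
(100*I(11, -8))*l = (100*(11*(-8)))*(-23) = (100*(-88))*(-23) = -8800*(-23) = 202400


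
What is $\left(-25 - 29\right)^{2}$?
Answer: $2916$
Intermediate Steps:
$\left(-25 - 29\right)^{2} = \left(-54\right)^{2} = 2916$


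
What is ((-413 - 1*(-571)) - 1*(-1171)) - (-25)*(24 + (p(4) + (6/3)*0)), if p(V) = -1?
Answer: 1904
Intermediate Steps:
((-413 - 1*(-571)) - 1*(-1171)) - (-25)*(24 + (p(4) + (6/3)*0)) = ((-413 - 1*(-571)) - 1*(-1171)) - (-25)*(24 + (-1 + (6/3)*0)) = ((-413 + 571) + 1171) - (-25)*(24 + (-1 + (6*(⅓))*0)) = (158 + 1171) - (-25)*(24 + (-1 + 2*0)) = 1329 - (-25)*(24 + (-1 + 0)) = 1329 - (-25)*(24 - 1) = 1329 - (-25)*23 = 1329 - 1*(-575) = 1329 + 575 = 1904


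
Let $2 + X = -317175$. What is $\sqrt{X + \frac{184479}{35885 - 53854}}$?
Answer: $\frac{2 i \sqrt{25603749544562}}{17969} \approx 563.19 i$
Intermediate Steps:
$X = -317177$ ($X = -2 - 317175 = -317177$)
$\sqrt{X + \frac{184479}{35885 - 53854}} = \sqrt{-317177 + \frac{184479}{35885 - 53854}} = \sqrt{-317177 + \frac{184479}{-17969}} = \sqrt{-317177 + 184479 \left(- \frac{1}{17969}\right)} = \sqrt{-317177 - \frac{184479}{17969}} = \sqrt{- \frac{5699537992}{17969}} = \frac{2 i \sqrt{25603749544562}}{17969}$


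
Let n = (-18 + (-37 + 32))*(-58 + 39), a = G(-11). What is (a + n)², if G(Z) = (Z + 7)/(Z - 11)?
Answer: 23126481/121 ≈ 1.9113e+5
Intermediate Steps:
G(Z) = (7 + Z)/(-11 + Z)
a = 2/11 (a = (7 - 11)/(-11 - 11) = -4/(-22) = -1/22*(-4) = 2/11 ≈ 0.18182)
n = 437 (n = (-18 - 5)*(-19) = -23*(-19) = 437)
(a + n)² = (2/11 + 437)² = (4809/11)² = 23126481/121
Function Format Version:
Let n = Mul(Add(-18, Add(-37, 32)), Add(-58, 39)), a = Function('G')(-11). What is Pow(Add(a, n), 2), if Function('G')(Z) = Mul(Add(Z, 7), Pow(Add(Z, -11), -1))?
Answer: Rational(23126481, 121) ≈ 1.9113e+5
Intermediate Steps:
Function('G')(Z) = Mul(Pow(Add(-11, Z), -1), Add(7, Z)) (Function('G')(Z) = Mul(Add(7, Z), Pow(Add(-11, Z), -1)) = Mul(Pow(Add(-11, Z), -1), Add(7, Z)))
a = Rational(2, 11) (a = Mul(Pow(Add(-11, -11), -1), Add(7, -11)) = Mul(Pow(-22, -1), -4) = Mul(Rational(-1, 22), -4) = Rational(2, 11) ≈ 0.18182)
n = 437 (n = Mul(Add(-18, -5), -19) = Mul(-23, -19) = 437)
Pow(Add(a, n), 2) = Pow(Add(Rational(2, 11), 437), 2) = Pow(Rational(4809, 11), 2) = Rational(23126481, 121)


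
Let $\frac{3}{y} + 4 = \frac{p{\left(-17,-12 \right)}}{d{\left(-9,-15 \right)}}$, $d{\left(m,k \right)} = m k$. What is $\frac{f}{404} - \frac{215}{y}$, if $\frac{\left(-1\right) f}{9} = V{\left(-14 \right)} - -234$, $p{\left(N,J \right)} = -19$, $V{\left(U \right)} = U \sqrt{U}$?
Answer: $\frac{4770181}{16362} + \frac{63 i \sqrt{14}}{202} \approx 291.54 + 1.167 i$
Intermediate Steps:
$V{\left(U \right)} = U^{\frac{3}{2}}$
$d{\left(m,k \right)} = k m$
$y = - \frac{405}{559}$ ($y = \frac{3}{-4 - \frac{19}{\left(-15\right) \left(-9\right)}} = \frac{3}{-4 - \frac{19}{135}} = \frac{3}{- \frac{559}{135}} = 3 \left(- \frac{135}{559}\right) = - \frac{405}{559} \approx -0.72451$)
$f = -2106 + 126 i \sqrt{14}$ ($f = - 9 \left(\left(-14\right)^{\frac{3}{2}} - -234\right) = - 9 \left(- 14 i \sqrt{14} + 234\right) = - 9 \left(234 - 14 i \sqrt{14}\right) = -2106 + 126 i \sqrt{14} \approx -2106.0 + 471.45 i$)
$\frac{f}{404} - \frac{215}{y} = \frac{-2106 + 126 i \sqrt{14}}{404} - \frac{215}{- \frac{405}{559}} = \left(-2106 + 126 i \sqrt{14}\right) \frac{1}{404} - - \frac{24037}{81} = \left(- \frac{1053}{202} + \frac{63 i \sqrt{14}}{202}\right) + \frac{24037}{81} = \frac{4770181}{16362} + \frac{63 i \sqrt{14}}{202}$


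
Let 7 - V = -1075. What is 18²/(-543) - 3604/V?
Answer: -384590/97921 ≈ -3.9276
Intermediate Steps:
V = 1082 (V = 7 - 1*(-1075) = 7 + 1075 = 1082)
18²/(-543) - 3604/V = 18²/(-543) - 3604/1082 = 324*(-1/543) - 3604*1/1082 = -108/181 - 1802/541 = -384590/97921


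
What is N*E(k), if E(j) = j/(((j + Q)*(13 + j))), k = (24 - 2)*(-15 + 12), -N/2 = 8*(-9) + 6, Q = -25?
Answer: -8712/4823 ≈ -1.8063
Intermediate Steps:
N = 132 (N = -2*(8*(-9) + 6) = -2*(-72 + 6) = -2*(-66) = 132)
k = -66 (k = 22*(-3) = -66)
E(j) = j/((-25 + j)*(13 + j)) (E(j) = j/(((j - 25)*(13 + j))) = j/(((-25 + j)*(13 + j))) = j*(1/((-25 + j)*(13 + j))) = j/((-25 + j)*(13 + j)))
N*E(k) = 132*(-66/(-325 + (-66)² - 12*(-66))) = 132*(-66/(-325 + 4356 + 792)) = 132*(-66/4823) = -8712/4823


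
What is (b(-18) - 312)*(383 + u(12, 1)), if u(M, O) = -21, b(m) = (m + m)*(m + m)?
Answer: 356208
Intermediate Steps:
b(m) = 4*m**2 (b(m) = (2*m)*(2*m) = 4*m**2)
(b(-18) - 312)*(383 + u(12, 1)) = (4*(-18)**2 - 312)*(383 - 21) = (4*324 - 312)*362 = (1296 - 312)*362 = 984*362 = 356208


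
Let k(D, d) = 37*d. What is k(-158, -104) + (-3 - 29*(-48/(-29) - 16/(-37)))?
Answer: -144727/37 ≈ -3911.5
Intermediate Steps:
k(-158, -104) + (-3 - 29*(-48/(-29) - 16/(-37))) = 37*(-104) + (-3 - 29*(-48/(-29) - 16/(-37))) = -3848 + (-3 - 29*(-48*(-1/29) - 16*(-1/37))) = -3848 + (-3 - 29*(48/29 + 16/37)) = -3848 + (-3 - 29*2240/1073) = -3848 + (-3 - 2240/37) = -3848 - 2351/37 = -144727/37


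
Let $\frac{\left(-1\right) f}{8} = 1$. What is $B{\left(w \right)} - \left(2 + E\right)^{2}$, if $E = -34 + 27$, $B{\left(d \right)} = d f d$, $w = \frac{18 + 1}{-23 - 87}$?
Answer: $- \frac{76347}{3025} \approx -25.239$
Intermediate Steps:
$f = -8$ ($f = \left(-8\right) 1 = -8$)
$w = - \frac{19}{110}$ ($w = \frac{19}{-110} = 19 \left(- \frac{1}{110}\right) = - \frac{19}{110} \approx -0.17273$)
$B{\left(d \right)} = - 8 d^{2}$ ($B{\left(d \right)} = d \left(-8\right) d = - 8 d d = - 8 d^{2}$)
$E = -7$
$B{\left(w \right)} - \left(2 + E\right)^{2} = - 8 \left(- \frac{19}{110}\right)^{2} - \left(2 - 7\right)^{2} = \left(-8\right) \frac{361}{12100} - \left(-5\right)^{2} = - \frac{722}{3025} - 25 = - \frac{76347}{3025}$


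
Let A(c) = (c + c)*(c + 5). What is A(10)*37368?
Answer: 11210400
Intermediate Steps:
A(c) = 2*c*(5 + c) (A(c) = (2*c)*(5 + c) = 2*c*(5 + c))
A(10)*37368 = (2*10*(5 + 10))*37368 = (2*10*15)*37368 = 300*37368 = 11210400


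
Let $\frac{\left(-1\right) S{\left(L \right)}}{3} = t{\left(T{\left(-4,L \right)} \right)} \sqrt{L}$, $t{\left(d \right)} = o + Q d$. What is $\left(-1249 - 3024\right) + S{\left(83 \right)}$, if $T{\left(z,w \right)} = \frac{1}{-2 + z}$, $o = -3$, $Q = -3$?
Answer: $-4273 + \frac{15 \sqrt{83}}{2} \approx -4204.7$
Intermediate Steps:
$t{\left(d \right)} = -3 - 3 d$
$S{\left(L \right)} = \frac{15 \sqrt{L}}{2}$ ($S{\left(L \right)} = - 3 \left(-3 - \frac{3}{-2 - 4}\right) \sqrt{L} = - 3 \left(-3 - \frac{3}{-6}\right) \sqrt{L} = - 3 \left(-3 - - \frac{1}{2}\right) \sqrt{L} = - 3 \left(-3 + \frac{1}{2}\right) \sqrt{L} = - 3 \left(- \frac{5 \sqrt{L}}{2}\right) = \frac{15 \sqrt{L}}{2}$)
$\left(-1249 - 3024\right) + S{\left(83 \right)} = \left(-1249 - 3024\right) + \frac{15 \sqrt{83}}{2} = -4273 + \frac{15 \sqrt{83}}{2}$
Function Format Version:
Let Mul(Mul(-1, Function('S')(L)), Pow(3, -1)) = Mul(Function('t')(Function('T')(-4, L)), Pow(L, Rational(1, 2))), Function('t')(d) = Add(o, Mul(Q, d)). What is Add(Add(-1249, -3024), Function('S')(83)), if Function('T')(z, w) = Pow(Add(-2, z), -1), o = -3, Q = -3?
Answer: Add(-4273, Mul(Rational(15, 2), Pow(83, Rational(1, 2)))) ≈ -4204.7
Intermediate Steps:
Function('t')(d) = Add(-3, Mul(-3, d))
Function('S')(L) = Mul(Rational(15, 2), Pow(L, Rational(1, 2))) (Function('S')(L) = Mul(-3, Mul(Add(-3, Mul(-3, Pow(Add(-2, -4), -1))), Pow(L, Rational(1, 2)))) = Mul(-3, Mul(Add(-3, Mul(-3, Pow(-6, -1))), Pow(L, Rational(1, 2)))) = Mul(-3, Mul(Add(-3, Mul(-3, Rational(-1, 6))), Pow(L, Rational(1, 2)))) = Mul(-3, Mul(Add(-3, Rational(1, 2)), Pow(L, Rational(1, 2)))) = Mul(-3, Mul(Rational(-5, 2), Pow(L, Rational(1, 2)))) = Mul(Rational(15, 2), Pow(L, Rational(1, 2))))
Add(Add(-1249, -3024), Function('S')(83)) = Add(Add(-1249, -3024), Mul(Rational(15, 2), Pow(83, Rational(1, 2)))) = Add(-4273, Mul(Rational(15, 2), Pow(83, Rational(1, 2))))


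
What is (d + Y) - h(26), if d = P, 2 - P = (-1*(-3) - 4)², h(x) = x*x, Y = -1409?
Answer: -2084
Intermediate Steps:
h(x) = x²
P = 1 (P = 2 - (-1*(-3) - 4)² = 2 - (3 - 4)² = 2 - 1*(-1)² = 2 - 1*1 = 2 - 1 = 1)
d = 1
(d + Y) - h(26) = (1 - 1409) - 1*26² = -1408 - 1*676 = -1408 - 676 = -2084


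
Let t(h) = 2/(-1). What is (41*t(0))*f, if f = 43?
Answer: -3526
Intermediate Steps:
t(h) = -2 (t(h) = 2*(-1) = -2)
(41*t(0))*f = (41*(-2))*43 = -82*43 = -3526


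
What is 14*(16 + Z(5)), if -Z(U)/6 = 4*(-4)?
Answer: 1568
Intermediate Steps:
Z(U) = 96 (Z(U) = -24*(-4) = -6*(-16) = 96)
14*(16 + Z(5)) = 14*(16 + 96) = 14*112 = 1568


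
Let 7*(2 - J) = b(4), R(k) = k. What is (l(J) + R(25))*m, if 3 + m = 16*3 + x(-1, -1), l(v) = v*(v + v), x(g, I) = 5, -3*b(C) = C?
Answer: 762850/441 ≈ 1729.8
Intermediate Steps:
b(C) = -C/3
J = 46/21 (J = 2 - (-1)*4/21 = 2 - ⅐*(-4/3) = 2 + 4/21 = 46/21 ≈ 2.1905)
l(v) = 2*v² (l(v) = v*(2*v) = 2*v²)
m = 50 (m = -3 + (16*3 + 5) = -3 + (48 + 5) = -3 + 53 = 50)
(l(J) + R(25))*m = (2*(46/21)² + 25)*50 = (2*(2116/441) + 25)*50 = (4232/441 + 25)*50 = (15257/441)*50 = 762850/441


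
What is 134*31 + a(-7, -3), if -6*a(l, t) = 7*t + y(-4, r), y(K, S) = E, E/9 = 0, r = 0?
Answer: 8315/2 ≈ 4157.5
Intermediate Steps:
E = 0 (E = 9*0 = 0)
y(K, S) = 0
a(l, t) = -7*t/6 (a(l, t) = -(7*t + 0)/6 = -7*t/6)
134*31 + a(-7, -3) = 134*31 - 7/6*(-3) = 4154 + 7/2 = 8315/2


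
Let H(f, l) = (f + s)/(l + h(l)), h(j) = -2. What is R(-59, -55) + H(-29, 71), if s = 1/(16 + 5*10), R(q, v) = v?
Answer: -252383/4554 ≈ -55.420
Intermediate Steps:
s = 1/66 (s = 1/(16 + 50) = 1/66 ≈ 0.015152)
H(f, l) = (1/66 + f)/(-2 + l) (H(f, l) = (f + 1/66)/(l - 2) = (1/66 + f)/(-2 + l))
R(-59, -55) + H(-29, 71) = -55 + (1/66 - 29)/(-2 + 71) = -55 - 1913/66/69 = -55 + (1/69)*(-1913/66) = -55 - 1913/4554 = -252383/4554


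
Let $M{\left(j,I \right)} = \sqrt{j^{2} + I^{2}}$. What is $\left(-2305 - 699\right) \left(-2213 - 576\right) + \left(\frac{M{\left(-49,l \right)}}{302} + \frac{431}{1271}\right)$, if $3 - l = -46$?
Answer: $\frac{10648636707}{1271} + \frac{49 \sqrt{2}}{302} \approx 8.3782 \cdot 10^{6}$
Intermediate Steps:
$l = 49$ ($l = 3 - -46 = 3 + 46 = 49$)
$M{\left(j,I \right)} = \sqrt{I^{2} + j^{2}}$
$\left(-2305 - 699\right) \left(-2213 - 576\right) + \left(\frac{M{\left(-49,l \right)}}{302} + \frac{431}{1271}\right) = \left(-2305 - 699\right) \left(-2213 - 576\right) + \left(\frac{\sqrt{49^{2} + \left(-49\right)^{2}}}{302} + \frac{431}{1271}\right) = \left(-3004\right) \left(-2789\right) + \left(\sqrt{2401 + 2401} \cdot \frac{1}{302} + 431 \cdot \frac{1}{1271}\right) = 8378156 + \left(\sqrt{4802} \cdot \frac{1}{302} + \frac{431}{1271}\right) = 8378156 + \left(49 \sqrt{2} \cdot \frac{1}{302} + \frac{431}{1271}\right) = 8378156 + \left(\frac{49 \sqrt{2}}{302} + \frac{431}{1271}\right) = 8378156 + \left(\frac{431}{1271} + \frac{49 \sqrt{2}}{302}\right) = \frac{10648636707}{1271} + \frac{49 \sqrt{2}}{302}$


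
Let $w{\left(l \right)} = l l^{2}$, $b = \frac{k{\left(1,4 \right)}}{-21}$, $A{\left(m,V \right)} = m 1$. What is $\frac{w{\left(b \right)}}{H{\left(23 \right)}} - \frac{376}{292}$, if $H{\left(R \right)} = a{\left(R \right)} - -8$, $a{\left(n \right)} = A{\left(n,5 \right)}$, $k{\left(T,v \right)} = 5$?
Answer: $- \frac{26995679}{20957643} \approx -1.2881$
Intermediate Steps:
$A{\left(m,V \right)} = m$
$b = - \frac{5}{21}$ ($b = \frac{5}{-21} = 5 \left(- \frac{1}{21}\right) = - \frac{5}{21} \approx -0.2381$)
$w{\left(l \right)} = l^{3}$
$a{\left(n \right)} = n$
$H{\left(R \right)} = 8 + R$ ($H{\left(R \right)} = R - -8 = R + 8 = 8 + R$)
$\frac{w{\left(b \right)}}{H{\left(23 \right)}} - \frac{376}{292} = \frac{\left(- \frac{5}{21}\right)^{3}}{8 + 23} - \frac{376}{292} = - \frac{125}{9261 \cdot 31} - \frac{94}{73} = \left(- \frac{125}{9261}\right) \frac{1}{31} - \frac{94}{73} = - \frac{125}{287091} - \frac{94}{73} = - \frac{26995679}{20957643}$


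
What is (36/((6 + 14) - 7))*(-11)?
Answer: -396/13 ≈ -30.462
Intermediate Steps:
(36/((6 + 14) - 7))*(-11) = (36/(20 - 7))*(-11) = (36/13)*(-11) = -396/13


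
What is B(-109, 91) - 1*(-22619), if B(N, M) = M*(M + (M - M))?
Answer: 30900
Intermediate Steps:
B(N, M) = M² (B(N, M) = M*(M + 0) = M*M = M²)
B(-109, 91) - 1*(-22619) = 91² - 1*(-22619) = 8281 + 22619 = 30900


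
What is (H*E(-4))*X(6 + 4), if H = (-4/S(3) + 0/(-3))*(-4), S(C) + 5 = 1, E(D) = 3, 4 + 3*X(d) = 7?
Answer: -12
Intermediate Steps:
X(d) = 1 (X(d) = -4/3 + (⅓)*7 = -4/3 + 7/3 = 1)
S(C) = -4 (S(C) = -5 + 1 = -4)
H = -4 (H = (-4/(-4) + 0/(-3))*(-4) = (-4*(-¼) + 0*(-⅓))*(-4) = (1 + 0)*(-4) = 1*(-4) = -4)
(H*E(-4))*X(6 + 4) = -4*3*1 = -12*1 = -12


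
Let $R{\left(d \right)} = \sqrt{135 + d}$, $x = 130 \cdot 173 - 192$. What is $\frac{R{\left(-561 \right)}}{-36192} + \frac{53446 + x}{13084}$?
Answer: $\frac{18936}{3271} - \frac{i \sqrt{426}}{36192} \approx 5.7891 - 0.00057029 i$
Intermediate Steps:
$x = 22298$ ($x = 22490 - 192 = 22298$)
$\frac{R{\left(-561 \right)}}{-36192} + \frac{53446 + x}{13084} = \frac{\sqrt{135 - 561}}{-36192} + \frac{53446 + 22298}{13084} = \sqrt{-426} \left(- \frac{1}{36192}\right) + 75744 \cdot \frac{1}{13084} = i \sqrt{426} \left(- \frac{1}{36192}\right) + \frac{18936}{3271} = - \frac{i \sqrt{426}}{36192} + \frac{18936}{3271} = \frac{18936}{3271} - \frac{i \sqrt{426}}{36192}$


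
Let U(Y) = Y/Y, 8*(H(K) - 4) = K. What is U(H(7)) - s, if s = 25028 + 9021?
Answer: -34048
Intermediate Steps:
H(K) = 4 + K/8
s = 34049
U(Y) = 1
U(H(7)) - s = 1 - 1*34049 = 1 - 34049 = -34048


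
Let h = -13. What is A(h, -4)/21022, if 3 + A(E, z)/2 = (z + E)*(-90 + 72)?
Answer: 303/10511 ≈ 0.028827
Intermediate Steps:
A(E, z) = -6 - 36*E - 36*z (A(E, z) = -6 + 2*((z + E)*(-90 + 72)) = -6 + 2*((E + z)*(-18)) = -6 + 2*(-18*E - 18*z) = -6 + (-36*E - 36*z) = -6 - 36*E - 36*z)
A(h, -4)/21022 = (-6 - 36*(-13) - 36*(-4))/21022 = (-6 + 468 + 144)*(1/21022) = 606*(1/21022) = 303/10511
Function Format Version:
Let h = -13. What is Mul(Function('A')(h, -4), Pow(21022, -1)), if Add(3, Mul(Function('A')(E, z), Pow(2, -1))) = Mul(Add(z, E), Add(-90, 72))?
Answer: Rational(303, 10511) ≈ 0.028827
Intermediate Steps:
Function('A')(E, z) = Add(-6, Mul(-36, E), Mul(-36, z)) (Function('A')(E, z) = Add(-6, Mul(2, Mul(Add(z, E), Add(-90, 72)))) = Add(-6, Mul(2, Mul(Add(E, z), -18))) = Add(-6, Mul(2, Add(Mul(-18, E), Mul(-18, z)))) = Add(-6, Add(Mul(-36, E), Mul(-36, z))) = Add(-6, Mul(-36, E), Mul(-36, z)))
Mul(Function('A')(h, -4), Pow(21022, -1)) = Mul(Add(-6, Mul(-36, -13), Mul(-36, -4)), Pow(21022, -1)) = Mul(Add(-6, 468, 144), Rational(1, 21022)) = Mul(606, Rational(1, 21022)) = Rational(303, 10511)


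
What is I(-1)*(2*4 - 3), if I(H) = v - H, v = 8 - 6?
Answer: 15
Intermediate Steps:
v = 2
I(H) = 2 - H
I(-1)*(2*4 - 3) = (2 - 1*(-1))*(2*4 - 3) = (2 + 1)*(8 - 3) = 3*5 = 15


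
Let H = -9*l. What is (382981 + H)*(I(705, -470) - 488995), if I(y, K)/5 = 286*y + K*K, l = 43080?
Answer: -7694501045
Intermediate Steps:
I(y, K) = 5*K² + 1430*y (I(y, K) = 5*(286*y + K*K) = 5*(286*y + K²) = 5*(K² + 286*y) = 5*K² + 1430*y)
H = -387720 (H = -9*43080 = -387720)
(382981 + H)*(I(705, -470) - 488995) = (382981 - 387720)*((5*(-470)² + 1430*705) - 488995) = -4739*((5*220900 + 1008150) - 488995) = -4739*((1104500 + 1008150) - 488995) = -4739*(2112650 - 488995) = -4739*1623655 = -7694501045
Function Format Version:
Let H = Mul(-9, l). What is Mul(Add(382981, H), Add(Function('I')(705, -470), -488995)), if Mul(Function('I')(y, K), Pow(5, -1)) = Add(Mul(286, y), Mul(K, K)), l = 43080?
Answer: -7694501045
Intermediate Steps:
Function('I')(y, K) = Add(Mul(5, Pow(K, 2)), Mul(1430, y)) (Function('I')(y, K) = Mul(5, Add(Mul(286, y), Mul(K, K))) = Mul(5, Add(Mul(286, y), Pow(K, 2))) = Mul(5, Add(Pow(K, 2), Mul(286, y))) = Add(Mul(5, Pow(K, 2)), Mul(1430, y)))
H = -387720 (H = Mul(-9, 43080) = -387720)
Mul(Add(382981, H), Add(Function('I')(705, -470), -488995)) = Mul(Add(382981, -387720), Add(Add(Mul(5, Pow(-470, 2)), Mul(1430, 705)), -488995)) = Mul(-4739, Add(Add(Mul(5, 220900), 1008150), -488995)) = Mul(-4739, Add(Add(1104500, 1008150), -488995)) = Mul(-4739, Add(2112650, -488995)) = Mul(-4739, 1623655) = -7694501045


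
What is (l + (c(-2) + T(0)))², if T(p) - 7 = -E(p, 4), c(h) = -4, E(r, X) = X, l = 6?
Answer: 25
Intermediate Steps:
T(p) = 3 (T(p) = 7 - 1*4 = 7 - 4 = 3)
(l + (c(-2) + T(0)))² = (6 + (-4 + 3))² = (6 - 1)² = 5² = 25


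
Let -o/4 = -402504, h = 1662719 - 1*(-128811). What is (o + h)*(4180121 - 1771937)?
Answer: 8191548652464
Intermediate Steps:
h = 1791530 (h = 1662719 + 128811 = 1791530)
o = 1610016 (o = -4*(-402504) = 1610016)
(o + h)*(4180121 - 1771937) = (1610016 + 1791530)*(4180121 - 1771937) = 3401546*2408184 = 8191548652464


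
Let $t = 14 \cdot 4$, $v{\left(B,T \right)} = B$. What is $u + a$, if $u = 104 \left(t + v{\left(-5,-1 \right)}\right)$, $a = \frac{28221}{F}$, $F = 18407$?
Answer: $\frac{97658949}{18407} \approx 5305.5$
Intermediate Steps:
$a = \frac{28221}{18407} \approx 1.5332$
$t = 56$
$u = 5304$ ($u = 104 \left(56 - 5\right) = 104 \cdot 51 = 5304$)
$u + a = 5304 + \frac{28221}{18407} = \frac{97658949}{18407}$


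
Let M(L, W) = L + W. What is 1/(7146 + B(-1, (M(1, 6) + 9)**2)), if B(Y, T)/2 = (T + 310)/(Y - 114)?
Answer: 115/820658 ≈ 0.00014013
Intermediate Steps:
B(Y, T) = 2*(310 + T)/(-114 + Y) (B(Y, T) = 2*((T + 310)/(Y - 114)) = 2*((310 + T)/(-114 + Y)) = 2*(310 + T)/(-114 + Y))
1/(7146 + B(-1, (M(1, 6) + 9)**2)) = 1/(7146 + 2*(310 + ((1 + 6) + 9)**2)/(-114 - 1)) = 1/(7146 + 2*(310 + (7 + 9)**2)/(-115)) = 1/(7146 + 2*(-1/115)*(310 + 16**2)) = 1/(7146 + 2*(-1/115)*(310 + 256)) = 1/(7146 + 2*(-1/115)*566) = 1/(7146 - 1132/115) = 1/(820658/115) = 115/820658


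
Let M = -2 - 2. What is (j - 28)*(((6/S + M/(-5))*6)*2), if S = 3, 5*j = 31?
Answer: -18312/25 ≈ -732.48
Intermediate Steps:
j = 31/5 (j = (1/5)*31 = 31/5 ≈ 6.2000)
M = -4
(j - 28)*(((6/S + M/(-5))*6)*2) = (31/5 - 28)*(((6/3 - 4/(-5))*6)*2) = -109*(6*(1/3) - 4*(-1/5))*6*2/5 = -109*(2 + 4/5)*6*2/5 = -109*(14/5)*6*2/5 = -9156*2/25 = -109/5*168/5 = -18312/25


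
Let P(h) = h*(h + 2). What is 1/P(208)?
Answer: 1/43680 ≈ 2.2894e-5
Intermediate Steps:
P(h) = h*(2 + h)
1/P(208) = 1/(208*(2 + 208)) = 1/(208*210) = 1/43680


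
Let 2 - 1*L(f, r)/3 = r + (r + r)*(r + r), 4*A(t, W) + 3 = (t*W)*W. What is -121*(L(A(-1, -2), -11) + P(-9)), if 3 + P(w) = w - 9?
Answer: 173514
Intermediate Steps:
A(t, W) = -¾ + t*W²/4 (A(t, W) = -¾ + ((t*W)*W)/4 = -¾ + ((W*t)*W)/4 = -¾ + (t*W²)/4 = -¾ + t*W²/4)
P(w) = -12 + w (P(w) = -3 + (w - 9) = -3 + (-9 + w) = -12 + w)
L(f, r) = 6 - 12*r² - 3*r (L(f, r) = 6 - 3*(r + (r + r)*(r + r)) = 6 - 3*(r + (2*r)*(2*r)) = 6 - 3*(r + 4*r²) = 6 + (-12*r² - 3*r) = 6 - 12*r² - 3*r)
-121*(L(A(-1, -2), -11) + P(-9)) = -121*((6 - 12*(-11)² - 3*(-11)) + (-12 - 9)) = -121*((6 - 12*121 + 33) - 21) = -121*((6 - 1452 + 33) - 21) = -121*(-1413 - 21) = -121*(-1434) = 173514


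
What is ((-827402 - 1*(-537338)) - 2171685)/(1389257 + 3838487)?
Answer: -2461749/5227744 ≈ -0.47090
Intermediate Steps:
((-827402 - 1*(-537338)) - 2171685)/(1389257 + 3838487) = ((-827402 + 537338) - 2171685)/5227744 = (-290064 - 2171685)*(1/5227744) = -2461749*1/5227744 = -2461749/5227744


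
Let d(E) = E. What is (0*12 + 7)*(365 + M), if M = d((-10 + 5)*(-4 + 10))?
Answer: 2345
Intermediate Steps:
M = -30 (M = (-10 + 5)*(-4 + 10) = -5*6 = -30)
(0*12 + 7)*(365 + M) = (0*12 + 7)*(365 - 30) = (0 + 7)*335 = 7*335 = 2345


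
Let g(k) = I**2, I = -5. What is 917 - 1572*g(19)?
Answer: -38383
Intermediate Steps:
g(k) = 25 (g(k) = (-5)**2 = 25)
917 - 1572*g(19) = 917 - 1572*25 = 917 - 39300 = -38383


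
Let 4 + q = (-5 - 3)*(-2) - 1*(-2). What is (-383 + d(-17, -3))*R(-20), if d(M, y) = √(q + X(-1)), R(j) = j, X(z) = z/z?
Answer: 7660 - 20*√15 ≈ 7582.5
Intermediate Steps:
X(z) = 1
q = 14 (q = -4 + ((-5 - 3)*(-2) - 1*(-2)) = -4 + (-8*(-2) + 2) = -4 + (16 + 2) = -4 + 18 = 14)
d(M, y) = √15 (d(M, y) = √(14 + 1) = √15)
(-383 + d(-17, -3))*R(-20) = (-383 + √15)*(-20) = 7660 - 20*√15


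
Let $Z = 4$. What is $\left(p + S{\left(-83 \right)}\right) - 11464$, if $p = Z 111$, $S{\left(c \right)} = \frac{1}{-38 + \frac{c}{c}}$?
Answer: $- \frac{407741}{37} \approx -11020.0$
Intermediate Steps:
$S{\left(c \right)} = - \frac{1}{37}$ ($S{\left(c \right)} = \frac{1}{-38 + 1} = \frac{1}{-37} = - \frac{1}{37}$)
$p = 444$ ($p = 4 \cdot 111 = 444$)
$\left(p + S{\left(-83 \right)}\right) - 11464 = \left(444 - \frac{1}{37}\right) - 11464 = \frac{16427}{37} - 11464 = - \frac{407741}{37}$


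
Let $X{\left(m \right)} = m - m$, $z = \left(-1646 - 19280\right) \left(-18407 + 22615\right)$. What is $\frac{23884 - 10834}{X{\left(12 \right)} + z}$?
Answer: $- \frac{6525}{44028304} \approx -0.0001482$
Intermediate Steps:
$z = -88056608$ ($z = \left(-20926\right) 4208 = -88056608$)
$X{\left(m \right)} = 0$
$\frac{23884 - 10834}{X{\left(12 \right)} + z} = \frac{23884 - 10834}{0 - 88056608} = \frac{13050}{-88056608} = 13050 \left(- \frac{1}{88056608}\right) = - \frac{6525}{44028304}$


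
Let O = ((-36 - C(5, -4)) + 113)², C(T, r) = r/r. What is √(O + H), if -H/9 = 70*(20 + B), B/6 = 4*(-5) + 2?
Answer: 4*√3826 ≈ 247.42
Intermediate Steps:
B = -108 (B = 6*(4*(-5) + 2) = 6*(-20 + 2) = 6*(-18) = -108)
C(T, r) = 1
O = 5776 (O = ((-36 - 1*1) + 113)² = ((-36 - 1) + 113)² = (-37 + 113)² = 76² = 5776)
H = 55440 (H = -630*(20 - 108) = -630*(-88) = -9*(-6160) = 55440)
√(O + H) = √(5776 + 55440) = √61216 = 4*√3826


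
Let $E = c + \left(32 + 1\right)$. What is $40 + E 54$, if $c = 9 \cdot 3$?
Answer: $3280$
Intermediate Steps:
$c = 27$
$E = 60$ ($E = 27 + \left(32 + 1\right) = 27 + 33 = 60$)
$40 + E 54 = 40 + 60 \cdot 54 = 40 + 3240 = 3280$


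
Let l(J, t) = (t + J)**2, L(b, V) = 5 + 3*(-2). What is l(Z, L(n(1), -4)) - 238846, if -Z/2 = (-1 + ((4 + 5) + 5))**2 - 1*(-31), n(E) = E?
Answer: -78045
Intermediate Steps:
Z = -400 (Z = -2*((-1 + ((4 + 5) + 5))**2 - 1*(-31)) = -2*((-1 + (9 + 5))**2 + 31) = -2*((-1 + 14)**2 + 31) = -2*(13**2 + 31) = -2*(169 + 31) = -2*200 = -400)
L(b, V) = -1 (L(b, V) = 5 - 6 = -1)
l(J, t) = (J + t)**2
l(Z, L(n(1), -4)) - 238846 = (-400 - 1)**2 - 238846 = (-401)**2 - 238846 = 160801 - 238846 = -78045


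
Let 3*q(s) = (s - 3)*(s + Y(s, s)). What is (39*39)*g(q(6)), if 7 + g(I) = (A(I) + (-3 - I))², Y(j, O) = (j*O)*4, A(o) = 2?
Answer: 34669674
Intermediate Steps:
Y(j, O) = 4*O*j (Y(j, O) = (O*j)*4 = 4*O*j)
q(s) = (-3 + s)*(s + 4*s²)/3 (q(s) = ((s - 3)*(s + 4*s*s))/3 = ((-3 + s)*(s + 4*s²))/3 = (-3 + s)*(s + 4*s²)/3)
g(I) = -7 + (-1 - I)² (g(I) = -7 + (2 + (-3 - I))² = -7 + (-1 - I)²)
(39*39)*g(q(6)) = (39*39)*(-7 + (1 + (⅓)*6*(-3 - 11*6 + 4*6²))²) = 1521*(-7 + (1 + (⅓)*6*(-3 - 66 + 4*36))²) = 1521*(-7 + (1 + (⅓)*6*(-3 - 66 + 144))²) = 1521*(-7 + (1 + (⅓)*6*75)²) = 1521*(-7 + (1 + 150)²) = 1521*(-7 + 151²) = 1521*(-7 + 22801) = 1521*22794 = 34669674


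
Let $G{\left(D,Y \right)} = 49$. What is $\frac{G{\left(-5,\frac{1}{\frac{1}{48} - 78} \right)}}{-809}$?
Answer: $- \frac{49}{809} \approx -0.060569$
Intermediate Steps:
$\frac{G{\left(-5,\frac{1}{\frac{1}{48} - 78} \right)}}{-809} = \frac{49}{-809} = 49 \left(- \frac{1}{809}\right) = - \frac{49}{809}$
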